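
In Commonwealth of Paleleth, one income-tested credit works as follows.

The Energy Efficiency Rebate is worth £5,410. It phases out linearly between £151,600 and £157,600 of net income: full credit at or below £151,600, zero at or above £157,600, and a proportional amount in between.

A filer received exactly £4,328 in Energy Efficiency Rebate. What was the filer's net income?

£4,328 is 4,328/5,410 of the full £5,410, so 1,082/5,410 of the £6,000 range has been used: income = £151,600 + £6,000 × 1,082/5,410 = £152,800.

£152,800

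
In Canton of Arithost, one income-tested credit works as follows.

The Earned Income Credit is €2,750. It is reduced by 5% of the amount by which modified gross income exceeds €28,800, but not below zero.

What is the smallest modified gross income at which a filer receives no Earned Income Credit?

The credit falls by 5% of each euro above €28,800, so it reaches zero when the excess is €2,750 / 5% = €55,000: income = €28,800 + €55,000 = €83,800.

€83,800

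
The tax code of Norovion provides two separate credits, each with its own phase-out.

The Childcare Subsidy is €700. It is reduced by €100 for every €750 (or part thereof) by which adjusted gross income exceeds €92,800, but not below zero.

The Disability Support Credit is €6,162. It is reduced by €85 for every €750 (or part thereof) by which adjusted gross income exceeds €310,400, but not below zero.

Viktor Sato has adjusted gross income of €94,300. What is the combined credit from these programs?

Childcare Subsidy: income exceeds €92,800 by €1,500, which is 2 full-or-partial €750 increments; reduction = 2 × €100 = €200, leaving €500.
Disability Support Credit: €94,300 is at or below the €310,400 threshold, so the full €6,162 applies.
Total: €500 + €6,162 = €6,662.

€6,662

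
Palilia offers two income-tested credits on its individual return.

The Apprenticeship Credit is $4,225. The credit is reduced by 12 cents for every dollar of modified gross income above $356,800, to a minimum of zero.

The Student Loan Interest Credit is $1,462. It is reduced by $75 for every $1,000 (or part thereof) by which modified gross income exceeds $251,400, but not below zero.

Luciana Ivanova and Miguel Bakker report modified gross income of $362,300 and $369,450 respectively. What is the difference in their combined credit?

Luciana ($362,300): Apprenticeship Credit: 12% of the $5,500 excess over $356,800 is $660; credit = $4,225 − $660 = $3,565. Student Loan Interest Credit: income exceeds $251,400 by $110,900 → 111 increments × $75 = $8,325 ≥ base, so the credit is $0. total $3,565 + $0 = $3,565
Miguel ($369,450): Apprenticeship Credit: 12% of the $12,650 excess over $356,800 is $1,518; credit = $4,225 − $1,518 = $2,707. Student Loan Interest Credit: income exceeds $251,400 by $118,050 → 119 increments × $75 = $8,925 ≥ base, so the credit is $0. total $2,707 + $0 = $2,707
Difference: |$3,565 − $2,707| = $858.

$858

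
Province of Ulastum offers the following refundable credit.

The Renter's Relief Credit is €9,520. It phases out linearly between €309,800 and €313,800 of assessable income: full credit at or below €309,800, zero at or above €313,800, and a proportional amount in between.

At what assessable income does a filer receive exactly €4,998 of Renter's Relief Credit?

€311,700

€4,998 is 4,998/9,520 of the full €9,520, so 4,522/9,520 of the €4,000 range has been used: income = €309,800 + €4,000 × 4,522/9,520 = €311,700.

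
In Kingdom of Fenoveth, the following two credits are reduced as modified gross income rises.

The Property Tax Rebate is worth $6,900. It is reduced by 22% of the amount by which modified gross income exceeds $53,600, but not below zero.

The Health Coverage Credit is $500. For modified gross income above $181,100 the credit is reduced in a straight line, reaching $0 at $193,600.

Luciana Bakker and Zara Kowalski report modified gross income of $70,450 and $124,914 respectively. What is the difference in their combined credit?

Luciana ($70,450): Property Tax Rebate: 22% of the $16,850 excess over $53,600 is $3,707; credit = $6,900 − $3,707 = $3,193. Health Coverage Credit: $70,450 is at or below the $181,100 threshold, so the full $500 applies. total $3,193 + $500 = $3,693
Zara ($124,914): Property Tax Rebate: 22% of the $71,314 excess over $53,600 is $15,689.08 ≥ base, so the credit is $0. Health Coverage Credit: $124,914 is at or below the $181,100 threshold, so the full $500 applies. total $0 + $500 = $500
Difference: |$3,693 − $500| = $3,193.

$3,193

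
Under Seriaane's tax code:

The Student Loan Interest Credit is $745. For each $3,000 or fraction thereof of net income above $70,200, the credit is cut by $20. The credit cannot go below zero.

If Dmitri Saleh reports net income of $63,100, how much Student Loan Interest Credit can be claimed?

Student Loan Interest Credit: $63,100 is at or below the $70,200 threshold, so the full $745 applies.

$745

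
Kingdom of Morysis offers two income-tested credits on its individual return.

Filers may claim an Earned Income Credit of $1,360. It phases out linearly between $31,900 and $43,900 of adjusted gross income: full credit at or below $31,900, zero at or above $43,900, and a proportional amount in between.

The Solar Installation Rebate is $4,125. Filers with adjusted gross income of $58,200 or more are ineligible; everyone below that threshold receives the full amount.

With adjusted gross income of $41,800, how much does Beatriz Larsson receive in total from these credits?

$4,363

Earned Income Credit: $41,800 is $9,900 into a $12,000 phase-out range, leaving 2,100/12,000 of the credit: $1,360 × 2,100/12,000 = $238.
Solar Installation Rebate: $41,800 is below the $58,200 cutoff, so the full $4,125 applies.
Total: $238 + $4,125 = $4,363.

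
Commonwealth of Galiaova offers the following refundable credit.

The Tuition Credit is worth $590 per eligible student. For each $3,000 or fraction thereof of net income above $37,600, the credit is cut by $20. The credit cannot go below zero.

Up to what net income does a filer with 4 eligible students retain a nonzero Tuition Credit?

Full credit = 4 × $590 = $2,360.
After 117 increments the reduction is 117 × $20 = $2,340, leaving $20; one more increment wipes it out. Increment 117 ends at excess 117 × $3,000 = $351,000, so the highest qualifying income is $37,600 + $351,000 = $388,600.

$388,600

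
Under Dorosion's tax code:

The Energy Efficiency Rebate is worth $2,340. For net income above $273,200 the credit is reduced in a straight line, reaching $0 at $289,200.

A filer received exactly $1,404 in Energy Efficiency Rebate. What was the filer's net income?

$1,404 is 1,404/2,340 of the full $2,340, so 936/2,340 of the $16,000 range has been used: income = $273,200 + $16,000 × 936/2,340 = $279,600.

$279,600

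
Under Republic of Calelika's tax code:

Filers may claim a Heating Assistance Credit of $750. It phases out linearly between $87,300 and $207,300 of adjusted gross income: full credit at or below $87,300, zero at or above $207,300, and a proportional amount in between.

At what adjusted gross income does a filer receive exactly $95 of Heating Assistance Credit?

$192,100

$95 is 95/750 of the full $750, so 655/750 of the $120,000 range has been used: income = $87,300 + $120,000 × 655/750 = $192,100.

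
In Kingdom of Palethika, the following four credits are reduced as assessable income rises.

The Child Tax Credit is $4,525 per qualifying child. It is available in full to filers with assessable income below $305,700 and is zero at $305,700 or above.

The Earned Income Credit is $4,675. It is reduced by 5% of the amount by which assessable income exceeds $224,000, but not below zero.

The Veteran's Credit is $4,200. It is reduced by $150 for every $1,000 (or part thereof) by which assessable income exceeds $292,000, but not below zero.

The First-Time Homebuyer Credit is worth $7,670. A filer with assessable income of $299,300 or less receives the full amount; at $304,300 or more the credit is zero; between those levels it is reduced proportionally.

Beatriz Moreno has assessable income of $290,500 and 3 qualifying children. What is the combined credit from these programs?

$26,795

Child Tax Credit: base = 3 × $4,525 = $13,575. $290,500 is below the $305,700 cutoff, so the full $13,575 applies.
Earned Income Credit: 5% of the $66,500 excess over $224,000 is $3,325; credit = $4,675 − $3,325 = $1,350.
Veteran's Credit: $290,500 is at or below the $292,000 threshold, so the full $4,200 applies.
First-Time Homebuyer Credit: $290,500 is at or below the $299,300 threshold, so the full $7,670 applies.
Total: $13,575 + $1,350 + $4,200 + $7,670 = $26,795.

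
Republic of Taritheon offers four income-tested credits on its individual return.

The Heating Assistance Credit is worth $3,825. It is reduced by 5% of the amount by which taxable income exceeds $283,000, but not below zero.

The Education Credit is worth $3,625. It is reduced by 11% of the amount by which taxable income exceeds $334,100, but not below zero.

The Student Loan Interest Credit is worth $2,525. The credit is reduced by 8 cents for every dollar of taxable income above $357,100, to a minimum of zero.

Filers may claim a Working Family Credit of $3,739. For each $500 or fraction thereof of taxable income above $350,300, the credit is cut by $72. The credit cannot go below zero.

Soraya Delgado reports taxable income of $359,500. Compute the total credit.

$5,535

Heating Assistance Credit: 5% of the $76,500 excess over $283,000 is $3,825 ≥ base, so the credit is $0.
Education Credit: 11% of the $25,400 excess over $334,100 is $2,794; credit = $3,625 − $2,794 = $831.
Student Loan Interest Credit: 8% of the $2,400 excess over $357,100 is $192; credit = $2,525 − $192 = $2,333.
Working Family Credit: income exceeds $350,300 by $9,200, which is 19 full-or-partial $500 increments; reduction = 19 × $72 = $1,368, leaving $2,371.
Total: $0 + $831 + $2,333 + $2,371 = $5,535.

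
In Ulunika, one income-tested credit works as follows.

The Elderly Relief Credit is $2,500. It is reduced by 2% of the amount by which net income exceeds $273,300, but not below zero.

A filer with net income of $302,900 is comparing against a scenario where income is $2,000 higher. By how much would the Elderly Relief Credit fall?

$40

At $302,900 — 2% of the $29,600 excess over $273,300 is $592; credit = $2,500 − $592 = $1,908.
At $304,900 — 2% of the $31,600 excess over $273,300 is $632; credit = $2,500 − $632 = $1,868.
Lost: $1,908 − $1,868 = $40.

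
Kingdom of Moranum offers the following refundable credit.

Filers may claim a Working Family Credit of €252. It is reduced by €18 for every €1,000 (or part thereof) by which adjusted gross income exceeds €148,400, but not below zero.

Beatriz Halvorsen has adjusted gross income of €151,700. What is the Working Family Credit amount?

€180

Working Family Credit: income exceeds €148,400 by €3,300, which is 4 full-or-partial €1,000 increments; reduction = 4 × €18 = €72, leaving €180.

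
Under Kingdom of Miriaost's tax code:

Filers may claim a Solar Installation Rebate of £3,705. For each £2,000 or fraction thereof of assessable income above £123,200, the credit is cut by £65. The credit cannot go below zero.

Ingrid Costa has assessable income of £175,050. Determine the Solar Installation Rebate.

£2,015

Solar Installation Rebate: income exceeds £123,200 by £51,850, which is 26 full-or-partial £2,000 increments; reduction = 26 × £65 = £1,690, leaving £2,015.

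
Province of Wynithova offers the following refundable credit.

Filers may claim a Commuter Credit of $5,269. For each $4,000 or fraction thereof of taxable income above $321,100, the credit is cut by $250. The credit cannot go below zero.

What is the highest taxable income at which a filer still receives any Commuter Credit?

After 21 increments the reduction is 21 × $250 = $5,250, leaving $19; one more increment wipes it out. Increment 21 ends at excess 21 × $4,000 = $84,000, so the highest qualifying income is $321,100 + $84,000 = $405,100.

$405,100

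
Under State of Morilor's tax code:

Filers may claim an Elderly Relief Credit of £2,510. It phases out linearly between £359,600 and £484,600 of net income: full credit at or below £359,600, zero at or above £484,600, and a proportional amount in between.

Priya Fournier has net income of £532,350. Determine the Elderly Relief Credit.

£0

Elderly Relief Credit: £532,350 is at or above £484,600, so the credit is £0.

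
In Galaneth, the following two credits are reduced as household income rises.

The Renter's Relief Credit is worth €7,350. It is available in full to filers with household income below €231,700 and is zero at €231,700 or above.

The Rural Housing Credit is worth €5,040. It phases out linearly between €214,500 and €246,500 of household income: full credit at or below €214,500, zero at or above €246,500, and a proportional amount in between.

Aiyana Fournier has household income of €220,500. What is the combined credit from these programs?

Renter's Relief Credit: €220,500 is below the €231,700 cutoff, so the full €7,350 applies.
Rural Housing Credit: €220,500 is €6,000 into a €32,000 phase-out range, leaving 26,000/32,000 of the credit: €5,040 × 26,000/32,000 = €4,095.
Total: €7,350 + €4,095 = €11,445.

€11,445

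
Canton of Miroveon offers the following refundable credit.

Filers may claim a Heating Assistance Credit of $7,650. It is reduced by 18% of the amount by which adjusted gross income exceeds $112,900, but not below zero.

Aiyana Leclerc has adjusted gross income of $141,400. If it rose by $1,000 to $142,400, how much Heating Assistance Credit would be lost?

$180

At $141,400 — 18% of the $28,500 excess over $112,900 is $5,130; credit = $7,650 − $5,130 = $2,520.
At $142,400 — 18% of the $29,500 excess over $112,900 is $5,310; credit = $7,650 − $5,310 = $2,340.
Lost: $2,520 − $2,340 = $180.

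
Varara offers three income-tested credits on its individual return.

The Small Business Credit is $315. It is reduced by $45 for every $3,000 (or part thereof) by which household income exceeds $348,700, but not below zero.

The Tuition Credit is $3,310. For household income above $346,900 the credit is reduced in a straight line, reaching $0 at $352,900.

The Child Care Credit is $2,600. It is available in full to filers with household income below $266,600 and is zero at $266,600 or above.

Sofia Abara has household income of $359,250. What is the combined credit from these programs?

$135

Small Business Credit: income exceeds $348,700 by $10,550, which is 4 full-or-partial $3,000 increments; reduction = 4 × $45 = $180, leaving $135.
Tuition Credit: $359,250 is at or above $352,900, so the credit is $0.
Child Care Credit: $359,250 meets or exceeds the $266,600 cutoff, so the credit is $0.
Total: $135 + $0 + $0 = $135.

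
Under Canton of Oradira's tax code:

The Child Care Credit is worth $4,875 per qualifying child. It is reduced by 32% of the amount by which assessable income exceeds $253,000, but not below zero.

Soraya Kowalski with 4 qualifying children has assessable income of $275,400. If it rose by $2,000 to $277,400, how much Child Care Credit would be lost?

$640

At $275,400 — base = 4 × $4,875 = $19,500. 32% of the $22,400 excess over $253,000 is $7,168; credit = $19,500 − $7,168 = $12,332.
At $277,400 — base = 4 × $4,875 = $19,500. 32% of the $24,400 excess over $253,000 is $7,808; credit = $19,500 − $7,808 = $11,692.
Lost: $12,332 − $11,692 = $640.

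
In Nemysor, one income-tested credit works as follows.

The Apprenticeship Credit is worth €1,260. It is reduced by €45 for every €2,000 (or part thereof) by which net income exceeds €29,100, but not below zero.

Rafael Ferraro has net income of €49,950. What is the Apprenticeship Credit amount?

€765

Apprenticeship Credit: income exceeds €29,100 by €20,850, which is 11 full-or-partial €2,000 increments; reduction = 11 × €45 = €495, leaving €765.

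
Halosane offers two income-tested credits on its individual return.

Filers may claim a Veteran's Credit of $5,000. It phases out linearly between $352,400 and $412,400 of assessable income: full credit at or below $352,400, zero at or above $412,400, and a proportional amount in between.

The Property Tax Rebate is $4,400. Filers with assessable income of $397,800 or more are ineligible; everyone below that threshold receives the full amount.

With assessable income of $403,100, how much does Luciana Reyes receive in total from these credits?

Veteran's Credit: $403,100 is $50,700 into a $60,000 phase-out range, leaving 9,300/60,000 of the credit: $5,000 × 9,300/60,000 = $775.
Property Tax Rebate: $403,100 meets or exceeds the $397,800 cutoff, so the credit is $0.
Total: $775 + $0 = $775.

$775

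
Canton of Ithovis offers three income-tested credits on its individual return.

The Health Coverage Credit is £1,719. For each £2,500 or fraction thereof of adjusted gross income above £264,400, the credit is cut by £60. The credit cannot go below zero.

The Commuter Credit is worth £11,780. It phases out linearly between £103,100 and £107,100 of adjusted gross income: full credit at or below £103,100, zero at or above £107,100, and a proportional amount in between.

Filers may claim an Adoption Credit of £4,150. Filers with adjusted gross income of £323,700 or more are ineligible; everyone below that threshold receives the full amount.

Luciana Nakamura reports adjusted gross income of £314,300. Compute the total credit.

Health Coverage Credit: income exceeds £264,400 by £49,900, which is 20 full-or-partial £2,500 increments; reduction = 20 × £60 = £1,200, leaving £519.
Commuter Credit: £314,300 is at or above £107,100, so the credit is £0.
Adoption Credit: £314,300 is below the £323,700 cutoff, so the full £4,150 applies.
Total: £519 + £0 + £4,150 = £4,669.

£4,669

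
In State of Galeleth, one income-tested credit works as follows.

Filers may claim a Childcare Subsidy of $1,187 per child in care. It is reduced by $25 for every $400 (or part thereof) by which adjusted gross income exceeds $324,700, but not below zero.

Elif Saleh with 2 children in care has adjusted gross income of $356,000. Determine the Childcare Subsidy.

$399

Childcare Subsidy: base = 2 × $1,187 = $2,374. income exceeds $324,700 by $31,300, which is 79 full-or-partial $400 increments; reduction = 79 × $25 = $1,975, leaving $399.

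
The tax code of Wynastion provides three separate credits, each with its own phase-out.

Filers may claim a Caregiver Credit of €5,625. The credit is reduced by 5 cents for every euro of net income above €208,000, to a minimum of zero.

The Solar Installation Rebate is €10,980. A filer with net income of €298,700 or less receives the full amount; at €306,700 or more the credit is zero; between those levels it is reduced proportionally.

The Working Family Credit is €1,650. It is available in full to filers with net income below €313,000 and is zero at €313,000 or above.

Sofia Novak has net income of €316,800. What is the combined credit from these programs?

Caregiver Credit: 5% of the €108,800 excess over €208,000 is €5,440; credit = €5,625 − €5,440 = €185.
Solar Installation Rebate: €316,800 is at or above €306,700, so the credit is €0.
Working Family Credit: €316,800 meets or exceeds the €313,000 cutoff, so the credit is €0.
Total: €185 + €0 + €0 = €185.

€185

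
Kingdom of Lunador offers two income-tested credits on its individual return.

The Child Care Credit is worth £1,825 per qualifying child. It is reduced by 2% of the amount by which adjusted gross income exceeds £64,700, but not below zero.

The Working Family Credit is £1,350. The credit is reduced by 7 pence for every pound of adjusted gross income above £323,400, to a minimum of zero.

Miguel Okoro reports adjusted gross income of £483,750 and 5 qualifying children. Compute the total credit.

£744

Child Care Credit: base = 5 × £1,825 = £9,125. 2% of the £419,050 excess over £64,700 is £8,381; credit = £9,125 − £8,381 = £744.
Working Family Credit: 7% of the £160,350 excess over £323,400 is £11,224.50 ≥ base, so the credit is £0.
Total: £744 + £0 = £744.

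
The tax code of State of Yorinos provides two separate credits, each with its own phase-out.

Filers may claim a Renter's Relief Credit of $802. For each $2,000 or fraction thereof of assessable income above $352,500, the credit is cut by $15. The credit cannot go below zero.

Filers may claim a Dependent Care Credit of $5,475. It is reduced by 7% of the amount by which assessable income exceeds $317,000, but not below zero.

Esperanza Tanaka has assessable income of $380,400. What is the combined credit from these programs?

$1,629

Renter's Relief Credit: income exceeds $352,500 by $27,900, which is 14 full-or-partial $2,000 increments; reduction = 14 × $15 = $210, leaving $592.
Dependent Care Credit: 7% of the $63,400 excess over $317,000 is $4,438; credit = $5,475 − $4,438 = $1,037.
Total: $592 + $1,037 = $1,629.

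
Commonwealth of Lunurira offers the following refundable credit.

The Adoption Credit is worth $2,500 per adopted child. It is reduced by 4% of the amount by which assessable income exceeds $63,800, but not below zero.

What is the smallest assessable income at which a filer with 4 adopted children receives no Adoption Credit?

$313,800

Full credit = 4 × $2,500 = $10,000.
The credit falls by 4% of each dollar above $63,800, so it reaches zero when the excess is $10,000 / 4% = $250,000: income = $63,800 + $250,000 = $313,800.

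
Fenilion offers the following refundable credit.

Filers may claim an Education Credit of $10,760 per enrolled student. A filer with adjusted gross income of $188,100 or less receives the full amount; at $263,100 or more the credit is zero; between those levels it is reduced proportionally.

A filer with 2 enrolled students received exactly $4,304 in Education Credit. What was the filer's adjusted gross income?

Full credit = 2 × $10,760 = $21,520.
$4,304 is 4,304/21,520 of the full $21,520, so 17,216/21,520 of the $75,000 range has been used: income = $188,100 + $75,000 × 17,216/21,520 = $248,100.

$248,100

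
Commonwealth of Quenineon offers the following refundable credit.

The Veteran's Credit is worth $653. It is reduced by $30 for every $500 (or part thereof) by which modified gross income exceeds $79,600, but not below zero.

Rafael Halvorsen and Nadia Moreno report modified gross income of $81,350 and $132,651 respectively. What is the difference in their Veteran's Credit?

$533

Rafael ($81,350): Veteran's Credit: income exceeds $79,600 by $1,750, which is 4 full-or-partial $500 increments; reduction = 4 × $30 = $120, leaving $533.
Nadia ($132,651): Veteran's Credit: income exceeds $79,600 by $53,051 → 107 increments × $30 = $3,210 ≥ base, so the credit is $0.
Difference: |$533 − $0| = $533.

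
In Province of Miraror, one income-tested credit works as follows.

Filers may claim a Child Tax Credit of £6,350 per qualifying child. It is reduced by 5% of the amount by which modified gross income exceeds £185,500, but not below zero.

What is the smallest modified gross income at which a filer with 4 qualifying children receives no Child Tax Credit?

Full credit = 4 × £6,350 = £25,400.
The credit falls by 5% of each pound above £185,500, so it reaches zero when the excess is £25,400 / 5% = £508,000: income = £185,500 + £508,000 = £693,500.

£693,500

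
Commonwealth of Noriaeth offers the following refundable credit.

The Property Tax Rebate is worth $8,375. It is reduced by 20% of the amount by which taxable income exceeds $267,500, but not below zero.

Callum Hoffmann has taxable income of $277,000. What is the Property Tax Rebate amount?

$6,475

Property Tax Rebate: 20% of the $9,500 excess over $267,500 is $1,900; credit = $8,375 − $1,900 = $6,475.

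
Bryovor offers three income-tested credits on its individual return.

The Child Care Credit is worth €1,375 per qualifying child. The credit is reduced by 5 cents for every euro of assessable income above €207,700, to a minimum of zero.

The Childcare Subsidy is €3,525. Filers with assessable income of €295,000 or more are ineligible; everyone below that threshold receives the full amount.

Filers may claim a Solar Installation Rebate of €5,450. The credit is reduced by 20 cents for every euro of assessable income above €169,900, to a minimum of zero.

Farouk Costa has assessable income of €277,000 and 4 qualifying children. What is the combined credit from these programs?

Child Care Credit: base = 4 × €1,375 = €5,500. 5% of the €69,300 excess over €207,700 is €3,465; credit = €5,500 − €3,465 = €2,035.
Childcare Subsidy: €277,000 is below the €295,000 cutoff, so the full €3,525 applies.
Solar Installation Rebate: 20% of the €107,100 excess over €169,900 is €21,420 ≥ base, so the credit is €0.
Total: €2,035 + €3,525 + €0 = €5,560.

€5,560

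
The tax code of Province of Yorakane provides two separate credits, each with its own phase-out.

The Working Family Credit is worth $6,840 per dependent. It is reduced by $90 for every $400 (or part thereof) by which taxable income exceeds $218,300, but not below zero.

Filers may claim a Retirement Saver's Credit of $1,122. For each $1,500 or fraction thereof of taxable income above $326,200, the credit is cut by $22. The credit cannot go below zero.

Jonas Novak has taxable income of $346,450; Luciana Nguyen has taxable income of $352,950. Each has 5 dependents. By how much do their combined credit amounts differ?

Jonas ($346,450): Working Family Credit: base = 5 × $6,840 = $34,200. income exceeds $218,300 by $128,150, which is 321 full-or-partial $400 increments; reduction = 321 × $90 = $28,890, leaving $5,310. Retirement Saver's Credit: income exceeds $326,200 by $20,250, which is 14 full-or-partial $1,500 increments; reduction = 14 × $22 = $308, leaving $814. total $5,310 + $814 = $6,124
Luciana ($352,950): Working Family Credit: base = 5 × $6,840 = $34,200. income exceeds $218,300 by $134,650, which is 337 full-or-partial $400 increments; reduction = 337 × $90 = $30,330, leaving $3,870. Retirement Saver's Credit: income exceeds $326,200 by $26,750, which is 18 full-or-partial $1,500 increments; reduction = 18 × $22 = $396, leaving $726. total $3,870 + $726 = $4,596
Difference: |$6,124 − $4,596| = $1,528.

$1,528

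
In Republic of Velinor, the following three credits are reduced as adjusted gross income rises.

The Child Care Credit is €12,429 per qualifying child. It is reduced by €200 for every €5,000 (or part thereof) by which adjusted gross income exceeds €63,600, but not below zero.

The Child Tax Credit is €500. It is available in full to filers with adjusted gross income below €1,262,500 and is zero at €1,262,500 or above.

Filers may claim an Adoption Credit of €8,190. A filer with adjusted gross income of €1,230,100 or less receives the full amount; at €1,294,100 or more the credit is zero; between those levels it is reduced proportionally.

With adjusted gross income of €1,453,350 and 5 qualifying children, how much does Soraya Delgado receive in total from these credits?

€6,545

Child Care Credit: base = 5 × €12,429 = €62,145. income exceeds €63,600 by €1,389,750, which is 278 full-or-partial €5,000 increments; reduction = 278 × €200 = €55,600, leaving €6,545.
Child Tax Credit: €1,453,350 meets or exceeds the €1,262,500 cutoff, so the credit is €0.
Adoption Credit: €1,453,350 is at or above €1,294,100, so the credit is €0.
Total: €6,545 + €0 + €0 = €6,545.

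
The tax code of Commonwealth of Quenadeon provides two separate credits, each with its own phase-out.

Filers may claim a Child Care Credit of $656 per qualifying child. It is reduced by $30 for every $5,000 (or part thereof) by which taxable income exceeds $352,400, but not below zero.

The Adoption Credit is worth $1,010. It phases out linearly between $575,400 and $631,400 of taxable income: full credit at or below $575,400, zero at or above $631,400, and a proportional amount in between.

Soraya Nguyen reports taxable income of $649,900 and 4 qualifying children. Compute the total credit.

$824

Child Care Credit: base = 4 × $656 = $2,624. income exceeds $352,400 by $297,500, which is 60 full-or-partial $5,000 increments; reduction = 60 × $30 = $1,800, leaving $824.
Adoption Credit: $649,900 is at or above $631,400, so the credit is $0.
Total: $824 + $0 = $824.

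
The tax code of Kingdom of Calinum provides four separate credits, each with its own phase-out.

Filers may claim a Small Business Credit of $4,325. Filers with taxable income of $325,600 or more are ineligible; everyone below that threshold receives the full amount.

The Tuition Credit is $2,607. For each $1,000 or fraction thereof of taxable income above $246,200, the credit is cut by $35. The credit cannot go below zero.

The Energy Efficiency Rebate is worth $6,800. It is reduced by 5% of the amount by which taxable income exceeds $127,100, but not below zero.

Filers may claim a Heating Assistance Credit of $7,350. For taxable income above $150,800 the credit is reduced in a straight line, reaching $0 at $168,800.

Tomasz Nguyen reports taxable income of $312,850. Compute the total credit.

Small Business Credit: $312,850 is below the $325,600 cutoff, so the full $4,325 applies.
Tuition Credit: income exceeds $246,200 by $66,650, which is 67 full-or-partial $1,000 increments; reduction = 67 × $35 = $2,345, leaving $262.
Energy Efficiency Rebate: 5% of the $185,750 excess over $127,100 is $9,287.50 ≥ base, so the credit is $0.
Heating Assistance Credit: $312,850 is at or above $168,800, so the credit is $0.
Total: $4,325 + $262 + $0 + $0 = $4,587.

$4,587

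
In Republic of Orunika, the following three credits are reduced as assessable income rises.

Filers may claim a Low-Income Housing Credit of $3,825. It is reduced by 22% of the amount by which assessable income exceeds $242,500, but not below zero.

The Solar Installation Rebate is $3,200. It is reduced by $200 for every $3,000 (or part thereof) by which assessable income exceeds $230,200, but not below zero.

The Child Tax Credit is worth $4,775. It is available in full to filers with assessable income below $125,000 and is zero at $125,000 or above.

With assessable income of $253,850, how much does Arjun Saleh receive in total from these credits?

Low-Income Housing Credit: 22% of the $11,350 excess over $242,500 is $2,497; credit = $3,825 − $2,497 = $1,328.
Solar Installation Rebate: income exceeds $230,200 by $23,650, which is 8 full-or-partial $3,000 increments; reduction = 8 × $200 = $1,600, leaving $1,600.
Child Tax Credit: $253,850 meets or exceeds the $125,000 cutoff, so the credit is $0.
Total: $1,328 + $1,600 + $0 = $2,928.

$2,928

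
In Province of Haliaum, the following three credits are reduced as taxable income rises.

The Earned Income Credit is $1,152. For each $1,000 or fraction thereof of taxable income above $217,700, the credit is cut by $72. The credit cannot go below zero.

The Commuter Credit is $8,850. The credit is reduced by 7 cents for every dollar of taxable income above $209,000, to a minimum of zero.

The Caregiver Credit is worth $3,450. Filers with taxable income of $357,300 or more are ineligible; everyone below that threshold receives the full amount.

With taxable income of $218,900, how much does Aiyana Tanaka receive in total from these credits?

$12,615

Earned Income Credit: income exceeds $217,700 by $1,200, which is 2 full-or-partial $1,000 increments; reduction = 2 × $72 = $144, leaving $1,008.
Commuter Credit: 7% of the $9,900 excess over $209,000 is $693; credit = $8,850 − $693 = $8,157.
Caregiver Credit: $218,900 is below the $357,300 cutoff, so the full $3,450 applies.
Total: $1,008 + $8,157 + $3,450 = $12,615.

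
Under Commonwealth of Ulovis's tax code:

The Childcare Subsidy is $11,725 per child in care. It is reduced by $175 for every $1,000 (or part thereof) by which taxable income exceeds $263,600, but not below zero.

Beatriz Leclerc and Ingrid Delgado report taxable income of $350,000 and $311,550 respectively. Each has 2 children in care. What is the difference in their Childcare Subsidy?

$6,825

Beatriz ($350,000): Childcare Subsidy: base = 2 × $11,725 = $23,450. income exceeds $263,600 by $86,400, which is 87 full-or-partial $1,000 increments; reduction = 87 × $175 = $15,225, leaving $8,225.
Ingrid ($311,550): Childcare Subsidy: base = 2 × $11,725 = $23,450. income exceeds $263,600 by $47,950, which is 48 full-or-partial $1,000 increments; reduction = 48 × $175 = $8,400, leaving $15,050.
Difference: |$8,225 − $15,050| = $6,825.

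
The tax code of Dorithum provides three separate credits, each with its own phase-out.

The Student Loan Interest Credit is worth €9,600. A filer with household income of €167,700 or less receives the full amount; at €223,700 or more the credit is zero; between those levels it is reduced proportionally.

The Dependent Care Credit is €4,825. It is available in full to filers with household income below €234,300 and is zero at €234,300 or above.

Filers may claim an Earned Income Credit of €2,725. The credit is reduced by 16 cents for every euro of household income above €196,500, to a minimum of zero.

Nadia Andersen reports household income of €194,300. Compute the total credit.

Student Loan Interest Credit: €194,300 is €26,600 into a €56,000 phase-out range, leaving 29,400/56,000 of the credit: €9,600 × 29,400/56,000 = €5,040.
Dependent Care Credit: €194,300 is below the €234,300 cutoff, so the full €4,825 applies.
Earned Income Credit: €194,300 is at or below the €196,500 threshold, so the full €2,725 applies.
Total: €5,040 + €4,825 + €2,725 = €12,590.

€12,590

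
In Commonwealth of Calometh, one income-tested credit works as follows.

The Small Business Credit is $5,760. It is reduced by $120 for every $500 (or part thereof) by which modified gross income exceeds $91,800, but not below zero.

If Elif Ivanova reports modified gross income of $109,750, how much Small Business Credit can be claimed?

Small Business Credit: income exceeds $91,800 by $17,950, which is 36 full-or-partial $500 increments; reduction = 36 × $120 = $4,320, leaving $1,440.

$1,440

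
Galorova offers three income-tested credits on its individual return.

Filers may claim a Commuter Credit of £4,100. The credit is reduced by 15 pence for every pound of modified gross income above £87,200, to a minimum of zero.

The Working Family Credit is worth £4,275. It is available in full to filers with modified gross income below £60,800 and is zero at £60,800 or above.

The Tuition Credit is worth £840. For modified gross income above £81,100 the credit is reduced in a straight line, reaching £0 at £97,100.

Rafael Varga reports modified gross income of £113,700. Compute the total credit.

£125

Commuter Credit: 15% of the £26,500 excess over £87,200 is £3,975; credit = £4,100 − £3,975 = £125.
Working Family Credit: £113,700 meets or exceeds the £60,800 cutoff, so the credit is £0.
Tuition Credit: £113,700 is at or above £97,100, so the credit is £0.
Total: £125 + £0 + £0 = £125.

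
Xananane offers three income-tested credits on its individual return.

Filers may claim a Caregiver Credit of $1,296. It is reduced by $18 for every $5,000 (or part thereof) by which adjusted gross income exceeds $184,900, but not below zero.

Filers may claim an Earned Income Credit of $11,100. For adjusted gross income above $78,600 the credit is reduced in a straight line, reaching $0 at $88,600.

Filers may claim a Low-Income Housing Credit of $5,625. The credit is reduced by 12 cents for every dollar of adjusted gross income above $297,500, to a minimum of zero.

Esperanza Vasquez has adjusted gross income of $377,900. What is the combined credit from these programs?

Caregiver Credit: income exceeds $184,900 by $193,000, which is 39 full-or-partial $5,000 increments; reduction = 39 × $18 = $702, leaving $594.
Earned Income Credit: $377,900 is at or above $88,600, so the credit is $0.
Low-Income Housing Credit: 12% of the $80,400 excess over $297,500 is $9,648 ≥ base, so the credit is $0.
Total: $594 + $0 + $0 = $594.

$594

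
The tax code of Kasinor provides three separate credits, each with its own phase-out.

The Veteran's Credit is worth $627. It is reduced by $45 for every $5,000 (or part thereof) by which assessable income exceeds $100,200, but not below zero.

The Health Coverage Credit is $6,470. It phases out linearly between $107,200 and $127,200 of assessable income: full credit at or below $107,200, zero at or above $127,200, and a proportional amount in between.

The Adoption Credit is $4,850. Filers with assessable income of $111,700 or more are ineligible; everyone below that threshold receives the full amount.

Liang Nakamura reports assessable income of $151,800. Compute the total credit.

$132

Veteran's Credit: income exceeds $100,200 by $51,600, which is 11 full-or-partial $5,000 increments; reduction = 11 × $45 = $495, leaving $132.
Health Coverage Credit: $151,800 is at or above $127,200, so the credit is $0.
Adoption Credit: $151,800 meets or exceeds the $111,700 cutoff, so the credit is $0.
Total: $132 + $0 + $0 = $132.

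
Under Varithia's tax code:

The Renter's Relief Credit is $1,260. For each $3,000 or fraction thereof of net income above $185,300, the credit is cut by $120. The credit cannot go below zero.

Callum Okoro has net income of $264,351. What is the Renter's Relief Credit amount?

$0

Renter's Relief Credit: income exceeds $185,300 by $79,051 → 27 increments × $120 = $3,240 ≥ base, so the credit is $0.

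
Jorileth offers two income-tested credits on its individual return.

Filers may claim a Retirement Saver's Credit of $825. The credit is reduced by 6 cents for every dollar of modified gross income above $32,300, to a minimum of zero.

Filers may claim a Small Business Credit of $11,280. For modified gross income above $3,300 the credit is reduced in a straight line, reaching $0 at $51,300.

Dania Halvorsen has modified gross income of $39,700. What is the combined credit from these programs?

$3,107

Retirement Saver's Credit: 6% of the $7,400 excess over $32,300 is $444; credit = $825 − $444 = $381.
Small Business Credit: $39,700 is $36,400 into a $48,000 phase-out range, leaving 11,600/48,000 of the credit: $11,280 × 11,600/48,000 = $2,726.
Total: $381 + $2,726 = $3,107.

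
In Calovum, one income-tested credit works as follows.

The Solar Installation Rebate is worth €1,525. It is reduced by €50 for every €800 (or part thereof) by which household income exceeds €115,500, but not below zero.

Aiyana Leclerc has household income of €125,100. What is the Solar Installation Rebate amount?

€925

Solar Installation Rebate: income exceeds €115,500 by €9,600, which is 12 full-or-partial €800 increments; reduction = 12 × €50 = €600, leaving €925.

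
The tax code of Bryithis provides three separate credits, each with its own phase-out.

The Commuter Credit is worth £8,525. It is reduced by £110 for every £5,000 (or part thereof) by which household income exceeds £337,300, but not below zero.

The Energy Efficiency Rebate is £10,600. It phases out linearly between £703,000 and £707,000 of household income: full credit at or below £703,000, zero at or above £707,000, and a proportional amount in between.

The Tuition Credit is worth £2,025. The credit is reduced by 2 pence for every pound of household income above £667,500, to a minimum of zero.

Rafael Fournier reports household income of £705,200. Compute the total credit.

£6,426

Commuter Credit: income exceeds £337,300 by £367,900, which is 74 full-or-partial £5,000 increments; reduction = 74 × £110 = £8,140, leaving £385.
Energy Efficiency Rebate: £705,200 is £2,200 into a £4,000 phase-out range, leaving 1,800/4,000 of the credit: £10,600 × 1,800/4,000 = £4,770.
Tuition Credit: 2% of the £37,700 excess over £667,500 is £754; credit = £2,025 − £754 = £1,271.
Total: £385 + £4,770 + £1,271 = £6,426.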